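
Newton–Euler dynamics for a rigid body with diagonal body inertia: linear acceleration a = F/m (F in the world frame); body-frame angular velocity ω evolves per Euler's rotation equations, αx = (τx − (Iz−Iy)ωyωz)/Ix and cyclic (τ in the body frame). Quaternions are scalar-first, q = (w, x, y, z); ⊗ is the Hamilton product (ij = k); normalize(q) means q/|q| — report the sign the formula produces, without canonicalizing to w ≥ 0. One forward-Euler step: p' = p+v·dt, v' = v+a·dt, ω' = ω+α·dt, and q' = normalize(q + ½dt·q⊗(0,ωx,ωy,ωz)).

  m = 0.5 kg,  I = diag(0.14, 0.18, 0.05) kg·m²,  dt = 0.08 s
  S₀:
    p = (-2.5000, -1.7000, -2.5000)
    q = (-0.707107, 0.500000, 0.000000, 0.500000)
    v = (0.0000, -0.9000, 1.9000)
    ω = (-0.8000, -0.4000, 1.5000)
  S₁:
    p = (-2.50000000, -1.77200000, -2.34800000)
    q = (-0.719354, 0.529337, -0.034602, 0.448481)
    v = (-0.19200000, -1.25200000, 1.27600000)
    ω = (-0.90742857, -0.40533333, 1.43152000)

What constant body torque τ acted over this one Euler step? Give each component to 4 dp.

τ = (-0.1100, -0.1200, -0.0300)

ω₁ − ω₀ = (-0.10742857, -0.00533333, -0.06848000)
precession coupling = (0.0780, -0.1080, 0.0128)
applied torque τ = (-0.1100, -0.1200, -0.0300)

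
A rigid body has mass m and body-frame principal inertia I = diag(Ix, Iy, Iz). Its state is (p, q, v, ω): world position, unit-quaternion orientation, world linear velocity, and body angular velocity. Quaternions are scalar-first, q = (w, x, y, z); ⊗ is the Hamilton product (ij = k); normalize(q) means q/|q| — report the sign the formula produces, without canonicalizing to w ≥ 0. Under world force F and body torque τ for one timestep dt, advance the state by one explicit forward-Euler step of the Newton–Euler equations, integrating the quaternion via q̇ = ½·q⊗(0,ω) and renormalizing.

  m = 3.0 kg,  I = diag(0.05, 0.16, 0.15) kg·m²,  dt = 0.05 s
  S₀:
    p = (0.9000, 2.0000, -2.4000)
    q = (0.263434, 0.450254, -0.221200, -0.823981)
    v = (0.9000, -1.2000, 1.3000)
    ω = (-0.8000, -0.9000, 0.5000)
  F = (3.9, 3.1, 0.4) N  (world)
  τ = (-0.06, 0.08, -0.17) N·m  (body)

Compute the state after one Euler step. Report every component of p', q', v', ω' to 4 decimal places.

(τ − ω×Iω)/I = (-1.2900, 0.2500, -1.6613)
new body rate ω' = (-0.8645, -0.8875, 0.4169)
2q̇ = q⊗(0,ω) = (0.5731137, -1.0629301, 0.1969672, -0.4504716)
q' = normalize(q + ½dt·q⊗(0,ω)) = (0.2776, 0.4235, -0.2162, -0.8348)
linear accel F/m = (1.3000, 1.0333, 0.1333)
p + v·dt = (0.9450, 1.9400, -2.3350)
new velocity v' = (0.9650, -1.1483, 1.3067)

p' = (0.9450, 1.9400, -2.3350)
q' = (0.2776, 0.4235, -0.2162, -0.8348)
v' = (0.9650, -1.1483, 1.3067)
ω' = (-0.8645, -0.8875, 0.4169)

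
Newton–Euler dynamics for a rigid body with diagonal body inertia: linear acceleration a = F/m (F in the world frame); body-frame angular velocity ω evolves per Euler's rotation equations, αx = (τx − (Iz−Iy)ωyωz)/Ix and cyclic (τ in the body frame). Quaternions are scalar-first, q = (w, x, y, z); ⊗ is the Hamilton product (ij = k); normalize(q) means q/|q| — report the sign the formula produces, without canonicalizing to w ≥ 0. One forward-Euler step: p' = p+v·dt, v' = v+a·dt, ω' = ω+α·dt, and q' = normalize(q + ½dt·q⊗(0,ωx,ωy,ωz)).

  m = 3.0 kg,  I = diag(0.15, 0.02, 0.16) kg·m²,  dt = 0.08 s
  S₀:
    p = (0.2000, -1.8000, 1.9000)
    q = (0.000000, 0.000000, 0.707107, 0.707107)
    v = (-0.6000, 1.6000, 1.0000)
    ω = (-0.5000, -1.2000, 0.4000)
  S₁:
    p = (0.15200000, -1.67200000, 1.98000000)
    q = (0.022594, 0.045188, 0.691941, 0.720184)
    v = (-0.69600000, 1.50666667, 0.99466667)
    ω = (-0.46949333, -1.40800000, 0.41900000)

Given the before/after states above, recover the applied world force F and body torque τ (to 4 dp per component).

v₁ − v₀ = (-0.09600000, -0.09333333, -0.00533333)
applied force F = (-3.6000, -3.5000, -0.2000)
ω₁ − ω₀ = (0.03050667, -0.20800000, 0.01900000)
precession coupling = (-0.0672, 0.0020, -0.0780)
I·α + gyro = (-0.0100, -0.0500, -0.0400)

F = (-3.6000, -3.5000, -0.2000)
τ = (-0.0100, -0.0500, -0.0400)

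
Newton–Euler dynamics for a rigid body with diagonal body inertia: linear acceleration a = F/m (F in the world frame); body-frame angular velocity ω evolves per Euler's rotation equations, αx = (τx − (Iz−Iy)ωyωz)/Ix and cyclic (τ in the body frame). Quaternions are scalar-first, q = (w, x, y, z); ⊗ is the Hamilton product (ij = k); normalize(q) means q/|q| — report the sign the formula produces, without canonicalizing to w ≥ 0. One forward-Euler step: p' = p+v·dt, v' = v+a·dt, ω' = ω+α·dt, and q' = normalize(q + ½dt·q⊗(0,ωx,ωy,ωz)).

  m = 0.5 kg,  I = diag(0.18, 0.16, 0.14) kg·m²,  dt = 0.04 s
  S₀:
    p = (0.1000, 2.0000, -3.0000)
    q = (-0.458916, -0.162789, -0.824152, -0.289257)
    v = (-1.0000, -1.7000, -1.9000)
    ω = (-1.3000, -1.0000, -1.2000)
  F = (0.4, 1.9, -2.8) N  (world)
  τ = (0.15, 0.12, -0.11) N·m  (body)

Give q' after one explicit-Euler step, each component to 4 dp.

q⊗(0,ω) = (-1.3828861, 1.2963162, 0.6396033, -0.3579094)
q + ½dt·q⊗(0,ω), renormalized = (-0.4862, -0.1367, -0.8107, -0.2962)

q' = (-0.4862, -0.1367, -0.8107, -0.2962)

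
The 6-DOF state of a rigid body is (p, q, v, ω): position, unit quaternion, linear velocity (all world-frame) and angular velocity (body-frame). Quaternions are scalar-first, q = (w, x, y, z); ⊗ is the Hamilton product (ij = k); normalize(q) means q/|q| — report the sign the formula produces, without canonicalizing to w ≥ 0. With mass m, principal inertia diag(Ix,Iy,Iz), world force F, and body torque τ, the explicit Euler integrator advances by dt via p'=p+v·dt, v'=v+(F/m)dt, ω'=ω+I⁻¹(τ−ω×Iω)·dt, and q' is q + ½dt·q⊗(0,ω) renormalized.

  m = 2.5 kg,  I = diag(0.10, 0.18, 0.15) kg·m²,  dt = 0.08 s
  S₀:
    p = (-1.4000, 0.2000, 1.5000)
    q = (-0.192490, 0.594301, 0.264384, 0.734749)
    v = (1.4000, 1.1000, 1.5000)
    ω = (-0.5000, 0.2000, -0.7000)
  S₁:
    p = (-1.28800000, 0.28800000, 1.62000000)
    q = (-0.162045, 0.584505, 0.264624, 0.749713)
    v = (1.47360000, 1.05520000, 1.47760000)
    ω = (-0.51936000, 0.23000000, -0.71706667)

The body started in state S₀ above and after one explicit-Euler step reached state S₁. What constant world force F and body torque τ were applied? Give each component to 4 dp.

F = (2.3000, -1.4000, -0.7000)
τ = (-0.0200, 0.0500, -0.0400)

Δω = ω₁−ω₀ = (-0.01936000, 0.03000000, -0.01706667)
precession coupling = (0.0042, -0.0175, -0.0080)
τ = I·(Δω/dt) + ω₀×(Iω₀) = (-0.0200, 0.0500, -0.0400)
v₁ − v₀ = (0.07360000, -0.04480000, -0.02240000)
m·(v₁−v₀)/dt = (2.3000, -1.4000, -0.7000)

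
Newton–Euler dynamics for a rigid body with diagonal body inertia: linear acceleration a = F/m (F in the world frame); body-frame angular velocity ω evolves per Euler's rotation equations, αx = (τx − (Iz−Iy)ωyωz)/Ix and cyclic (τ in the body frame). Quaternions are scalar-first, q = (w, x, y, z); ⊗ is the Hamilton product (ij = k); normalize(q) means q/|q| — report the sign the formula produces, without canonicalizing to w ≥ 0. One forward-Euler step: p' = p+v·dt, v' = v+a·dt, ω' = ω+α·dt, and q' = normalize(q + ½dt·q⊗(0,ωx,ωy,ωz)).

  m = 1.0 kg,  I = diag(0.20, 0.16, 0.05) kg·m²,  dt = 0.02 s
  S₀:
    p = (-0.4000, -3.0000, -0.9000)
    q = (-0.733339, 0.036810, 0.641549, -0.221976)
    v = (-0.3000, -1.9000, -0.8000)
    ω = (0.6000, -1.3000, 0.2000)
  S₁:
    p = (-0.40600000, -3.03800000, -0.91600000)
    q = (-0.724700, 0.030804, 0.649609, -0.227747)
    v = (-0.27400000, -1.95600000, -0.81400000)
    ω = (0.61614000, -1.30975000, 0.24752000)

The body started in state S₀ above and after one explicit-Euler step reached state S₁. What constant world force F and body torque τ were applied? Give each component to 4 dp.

Δv = v₁−v₀ = (0.02600000, -0.05600000, -0.01400000)
applied force F = (1.3000, -2.8000, -0.7000)
ω₁ − ω₀ = (0.01614000, -0.00975000, 0.04752000)
gyro term ω₀×Iω₀ = (0.0286, 0.0180, 0.0312)
I·α + gyro = (0.1900, -0.0600, 0.1500)

F = (1.3000, -2.8000, -0.7000)
τ = (0.1900, -0.0600, 0.1500)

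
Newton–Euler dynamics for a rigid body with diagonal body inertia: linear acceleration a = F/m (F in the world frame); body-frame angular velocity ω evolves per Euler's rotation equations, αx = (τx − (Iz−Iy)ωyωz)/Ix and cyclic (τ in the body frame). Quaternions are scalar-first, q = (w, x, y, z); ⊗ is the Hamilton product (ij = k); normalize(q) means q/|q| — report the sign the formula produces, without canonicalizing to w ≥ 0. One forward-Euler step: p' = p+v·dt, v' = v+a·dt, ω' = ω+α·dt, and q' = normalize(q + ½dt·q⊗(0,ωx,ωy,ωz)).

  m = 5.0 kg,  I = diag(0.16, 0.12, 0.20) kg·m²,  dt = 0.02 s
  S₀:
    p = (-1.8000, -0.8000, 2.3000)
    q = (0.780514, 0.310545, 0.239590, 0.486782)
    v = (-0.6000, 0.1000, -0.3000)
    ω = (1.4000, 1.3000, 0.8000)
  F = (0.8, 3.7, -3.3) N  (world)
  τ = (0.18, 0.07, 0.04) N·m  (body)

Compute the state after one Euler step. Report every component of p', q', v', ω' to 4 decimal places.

p' = (-1.8120, -0.7980, 2.2940)
q' = (0.7690, 0.3170, 0.2540, 0.4936)
v' = (-0.5968, 0.1148, -0.3132)
ω' = (1.4121, 1.3191, 0.8113)

precession coupling ω×(Iω) = (0.0832, -0.0448, -0.0728)
α = I⁻¹(τ − ω×Iω) = (0.6050, 0.9567, 0.5640)
ω' = ω + α·dt = (1.4121, 1.3191, 0.8113)
2q̇ = q⊗(0,ω) = (-1.1356556, 0.6515750, 1.4477270, 0.6926937)
q' = normalize(q + ½dt·q⊗(0,ω)) = (0.7690, 0.3170, 0.2540, 0.4936)
p + v·dt = (-1.8120, -0.7980, 2.2940)
new velocity v' = (-0.5968, 0.1148, -0.3132)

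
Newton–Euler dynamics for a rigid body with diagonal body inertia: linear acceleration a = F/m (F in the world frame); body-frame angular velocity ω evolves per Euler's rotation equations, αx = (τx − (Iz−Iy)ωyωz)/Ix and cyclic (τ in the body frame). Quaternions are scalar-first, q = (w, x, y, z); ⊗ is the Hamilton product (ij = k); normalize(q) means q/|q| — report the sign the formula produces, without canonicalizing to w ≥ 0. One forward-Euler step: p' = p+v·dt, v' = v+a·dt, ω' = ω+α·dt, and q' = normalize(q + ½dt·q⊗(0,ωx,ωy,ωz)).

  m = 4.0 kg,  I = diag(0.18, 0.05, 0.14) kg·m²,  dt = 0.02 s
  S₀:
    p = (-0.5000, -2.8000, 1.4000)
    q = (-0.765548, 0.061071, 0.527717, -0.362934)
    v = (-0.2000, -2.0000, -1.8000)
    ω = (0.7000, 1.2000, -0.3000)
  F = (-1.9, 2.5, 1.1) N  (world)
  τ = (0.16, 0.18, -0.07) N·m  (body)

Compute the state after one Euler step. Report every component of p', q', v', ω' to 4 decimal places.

a = F/m = (-0.4750, 0.6250, 0.2750)
new position p' = (-0.5040, -2.8400, 1.3640)
new velocity v' = (-0.2095, -1.9875, -1.7945)
(τ − ω×Iω)/I = (1.0689, 3.7680, 0.2800)
ω' = ω + α·dt = (0.7214, 1.2754, -0.2944)
q⊗(0,ω) = (-0.7848903, -0.2586779, -1.1543901, -0.0664523)
q + ½dt·q⊗(0,ω), renormalized = (-0.7733, 0.0585, 0.5161, -0.3636)

p' = (-0.5040, -2.8400, 1.3640)
q' = (-0.7733, 0.0585, 0.5161, -0.3636)
v' = (-0.2095, -1.9875, -1.7945)
ω' = (0.7214, 1.2754, -0.2944)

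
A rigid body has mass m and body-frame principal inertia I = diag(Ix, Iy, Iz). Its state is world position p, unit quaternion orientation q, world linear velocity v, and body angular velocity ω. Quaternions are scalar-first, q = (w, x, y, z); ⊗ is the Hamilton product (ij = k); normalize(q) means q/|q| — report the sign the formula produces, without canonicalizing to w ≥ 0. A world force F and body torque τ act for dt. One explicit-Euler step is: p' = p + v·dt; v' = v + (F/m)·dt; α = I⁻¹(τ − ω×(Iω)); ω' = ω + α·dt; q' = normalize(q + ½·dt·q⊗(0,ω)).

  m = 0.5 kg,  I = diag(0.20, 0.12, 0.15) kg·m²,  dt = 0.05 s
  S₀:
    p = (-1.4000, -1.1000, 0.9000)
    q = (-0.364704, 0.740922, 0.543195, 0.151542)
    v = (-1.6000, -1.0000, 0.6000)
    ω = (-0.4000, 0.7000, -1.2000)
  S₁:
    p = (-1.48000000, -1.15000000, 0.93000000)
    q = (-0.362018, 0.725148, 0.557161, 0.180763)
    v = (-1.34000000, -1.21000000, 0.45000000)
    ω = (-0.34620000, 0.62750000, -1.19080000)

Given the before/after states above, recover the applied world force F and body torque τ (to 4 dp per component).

Δω = ω₁−ω₀ = (0.05380000, -0.07250000, 0.00920000)
gyro term ω₀×Iω₀ = (-0.0252, 0.0240, 0.0224)
I·α + gyro = (0.1900, -0.1500, 0.0500)
Δv = v₁−v₀ = (0.26000000, -0.21000000, -0.15000000)
F = m·Δv/dt = (2.6000, -2.1000, -1.5000)

F = (2.6000, -2.1000, -1.5000)
τ = (0.1900, -0.1500, 0.0500)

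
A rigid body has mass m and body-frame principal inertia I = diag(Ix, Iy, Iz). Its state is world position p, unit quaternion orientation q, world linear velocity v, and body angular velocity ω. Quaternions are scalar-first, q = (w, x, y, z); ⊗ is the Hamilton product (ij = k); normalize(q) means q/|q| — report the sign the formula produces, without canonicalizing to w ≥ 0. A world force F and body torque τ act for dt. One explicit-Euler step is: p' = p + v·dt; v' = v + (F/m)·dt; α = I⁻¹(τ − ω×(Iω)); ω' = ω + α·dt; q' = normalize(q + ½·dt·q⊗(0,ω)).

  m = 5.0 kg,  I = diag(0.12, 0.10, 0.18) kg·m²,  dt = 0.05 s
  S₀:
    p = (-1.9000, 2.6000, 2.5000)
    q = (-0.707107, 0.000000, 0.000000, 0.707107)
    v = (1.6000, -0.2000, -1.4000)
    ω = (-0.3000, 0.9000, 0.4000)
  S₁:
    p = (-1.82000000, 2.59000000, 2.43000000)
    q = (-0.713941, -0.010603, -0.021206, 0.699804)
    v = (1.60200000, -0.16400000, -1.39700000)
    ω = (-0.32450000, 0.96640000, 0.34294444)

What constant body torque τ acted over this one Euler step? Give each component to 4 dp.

rate change Δω = (-0.02450000, 0.06640000, -0.05705556)
I·α + gyro = (-0.0300, 0.1400, -0.2000)

τ = (-0.0300, 0.1400, -0.2000)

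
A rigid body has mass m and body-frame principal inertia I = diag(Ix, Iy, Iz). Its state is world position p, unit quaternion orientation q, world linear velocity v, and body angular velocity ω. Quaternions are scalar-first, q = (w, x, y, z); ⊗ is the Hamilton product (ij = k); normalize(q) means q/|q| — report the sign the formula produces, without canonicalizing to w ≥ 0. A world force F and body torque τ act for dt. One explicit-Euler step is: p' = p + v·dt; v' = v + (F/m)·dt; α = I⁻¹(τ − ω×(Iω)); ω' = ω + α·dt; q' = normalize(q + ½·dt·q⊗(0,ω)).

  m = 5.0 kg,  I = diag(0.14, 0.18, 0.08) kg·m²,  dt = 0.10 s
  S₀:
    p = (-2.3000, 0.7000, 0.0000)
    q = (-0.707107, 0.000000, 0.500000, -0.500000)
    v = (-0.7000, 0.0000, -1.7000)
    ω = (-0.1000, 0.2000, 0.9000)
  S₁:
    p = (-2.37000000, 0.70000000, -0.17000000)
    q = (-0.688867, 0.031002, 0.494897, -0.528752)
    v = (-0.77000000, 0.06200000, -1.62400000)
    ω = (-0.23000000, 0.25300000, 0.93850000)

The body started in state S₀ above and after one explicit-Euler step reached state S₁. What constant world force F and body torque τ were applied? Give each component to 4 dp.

F = (-3.5000, 3.1000, 3.8000)
τ = (-0.2000, 0.0900, 0.0300)

Δω = ω₁−ω₀ = (-0.13000000, 0.05300000, 0.03850000)
τ = I·(Δω/dt) + ω₀×(Iω₀) = (-0.2000, 0.0900, 0.0300)
v₁ − v₀ = (-0.07000000, 0.06200000, 0.07600000)
m·(v₁−v₀)/dt = (-3.5000, 3.1000, 3.8000)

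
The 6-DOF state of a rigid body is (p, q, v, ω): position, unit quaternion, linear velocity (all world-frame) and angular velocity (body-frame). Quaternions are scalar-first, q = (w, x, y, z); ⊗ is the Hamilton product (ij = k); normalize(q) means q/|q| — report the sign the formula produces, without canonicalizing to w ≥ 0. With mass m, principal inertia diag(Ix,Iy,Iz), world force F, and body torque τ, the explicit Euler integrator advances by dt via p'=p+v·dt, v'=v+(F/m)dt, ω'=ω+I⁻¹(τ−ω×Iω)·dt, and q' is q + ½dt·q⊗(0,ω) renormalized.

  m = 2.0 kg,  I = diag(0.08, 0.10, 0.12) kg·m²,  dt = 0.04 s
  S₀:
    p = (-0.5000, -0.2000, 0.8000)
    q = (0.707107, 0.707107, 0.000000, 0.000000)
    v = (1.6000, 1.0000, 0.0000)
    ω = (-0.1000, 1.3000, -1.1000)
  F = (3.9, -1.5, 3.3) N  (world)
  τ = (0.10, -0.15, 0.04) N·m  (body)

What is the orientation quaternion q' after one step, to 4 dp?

2q̇ = q⊗(0,ω) = (0.0707107, -0.0707107, 1.6970568, 0.1414214)
updated quaternion q' = (0.7081, 0.7053, 0.0339, 0.0028)

q' = (0.7081, 0.7053, 0.0339, 0.0028)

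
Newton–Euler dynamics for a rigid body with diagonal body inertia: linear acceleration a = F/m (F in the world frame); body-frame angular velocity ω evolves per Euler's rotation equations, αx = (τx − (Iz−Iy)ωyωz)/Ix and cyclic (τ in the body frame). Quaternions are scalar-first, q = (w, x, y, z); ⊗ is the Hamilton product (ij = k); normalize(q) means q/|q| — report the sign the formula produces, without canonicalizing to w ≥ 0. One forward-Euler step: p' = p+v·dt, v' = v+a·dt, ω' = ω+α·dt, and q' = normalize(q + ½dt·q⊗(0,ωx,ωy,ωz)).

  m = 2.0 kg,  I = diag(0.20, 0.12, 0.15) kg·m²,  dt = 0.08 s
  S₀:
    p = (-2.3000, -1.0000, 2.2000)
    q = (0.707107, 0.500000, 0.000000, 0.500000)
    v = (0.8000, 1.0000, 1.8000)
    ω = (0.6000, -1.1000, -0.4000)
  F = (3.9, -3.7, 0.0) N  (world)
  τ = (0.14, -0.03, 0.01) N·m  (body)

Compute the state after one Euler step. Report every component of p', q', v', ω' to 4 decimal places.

p' = (-2.2360, -0.9200, 2.3440)
q' = (0.7021, 0.5382, -0.0111, 0.4660)
v' = (0.9560, 0.8520, 1.8000)
ω' = (0.6507, -1.1120, -0.4228)

α = I⁻¹(τ − ω×Iω) = (0.6340, -0.1500, -0.2853)
ω + α·dt = (0.6507, -1.1120, -0.4228)
Hamilton product q⊗(0,ω) = (-0.1000000, 0.9742642, -0.2778177, -0.8328428)
q' = normalize(q + ½dt·q⊗(0,ω)) = (0.7021, 0.5382, -0.0111, 0.4660)
a = F/m = (1.9500, -1.8500, 0.0000)
p' = p + v·dt = (-2.2360, -0.9200, 2.3440)
new velocity v' = (0.9560, 0.8520, 1.8000)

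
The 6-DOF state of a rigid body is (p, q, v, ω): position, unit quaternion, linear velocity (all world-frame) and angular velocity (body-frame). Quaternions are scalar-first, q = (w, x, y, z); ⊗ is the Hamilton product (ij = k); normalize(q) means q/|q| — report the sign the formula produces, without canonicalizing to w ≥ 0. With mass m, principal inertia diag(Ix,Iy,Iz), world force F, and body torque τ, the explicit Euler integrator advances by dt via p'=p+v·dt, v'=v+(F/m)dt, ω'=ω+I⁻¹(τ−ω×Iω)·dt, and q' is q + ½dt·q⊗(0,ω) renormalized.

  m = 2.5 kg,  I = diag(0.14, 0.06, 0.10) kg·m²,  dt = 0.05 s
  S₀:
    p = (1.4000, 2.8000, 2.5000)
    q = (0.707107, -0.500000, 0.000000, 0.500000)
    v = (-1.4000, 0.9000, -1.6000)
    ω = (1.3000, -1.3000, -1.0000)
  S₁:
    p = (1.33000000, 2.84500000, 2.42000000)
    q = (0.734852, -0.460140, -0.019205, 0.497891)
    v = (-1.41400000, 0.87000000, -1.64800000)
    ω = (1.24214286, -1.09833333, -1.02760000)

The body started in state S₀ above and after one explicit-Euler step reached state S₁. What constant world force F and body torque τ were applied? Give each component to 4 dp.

velocity change Δv = (-0.01400000, -0.03000000, -0.04800000)
F = m·Δv/dt = (-0.7000, -1.5000, -2.4000)
rate change Δω = (-0.05785714, 0.20166667, -0.02760000)
gyro term ω₀×Iω₀ = (0.0520, -0.0520, 0.1352)
applied torque τ = (-0.1100, 0.1900, 0.0800)

F = (-0.7000, -1.5000, -2.4000)
τ = (-0.1100, 0.1900, 0.0800)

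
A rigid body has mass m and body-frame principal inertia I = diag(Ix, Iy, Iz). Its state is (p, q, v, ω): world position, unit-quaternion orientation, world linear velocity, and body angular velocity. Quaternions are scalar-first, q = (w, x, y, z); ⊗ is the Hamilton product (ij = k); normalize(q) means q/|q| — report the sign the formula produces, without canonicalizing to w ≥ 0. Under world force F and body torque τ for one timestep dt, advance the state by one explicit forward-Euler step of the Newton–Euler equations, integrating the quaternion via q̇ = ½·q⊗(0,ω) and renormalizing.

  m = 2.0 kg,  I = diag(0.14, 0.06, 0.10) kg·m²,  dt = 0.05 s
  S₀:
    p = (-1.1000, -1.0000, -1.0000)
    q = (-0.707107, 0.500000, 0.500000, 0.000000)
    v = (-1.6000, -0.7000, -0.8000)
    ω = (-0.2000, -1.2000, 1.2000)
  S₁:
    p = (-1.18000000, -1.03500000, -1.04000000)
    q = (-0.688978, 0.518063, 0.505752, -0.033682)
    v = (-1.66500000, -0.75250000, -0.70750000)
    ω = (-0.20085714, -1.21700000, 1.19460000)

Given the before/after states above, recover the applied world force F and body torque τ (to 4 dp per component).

F = (-2.6000, -2.1000, 3.7000)
τ = (-0.0600, -0.0300, -0.0300)

Δω = ω₁−ω₀ = (-0.00085714, -0.01700000, -0.00540000)
ω₀×(Iω₀) = (-0.0576, -0.0096, -0.0192)
applied torque τ = (-0.0600, -0.0300, -0.0300)
v₁ − v₀ = (-0.06500000, -0.05250000, 0.09250000)
applied force F = (-2.6000, -2.1000, 3.7000)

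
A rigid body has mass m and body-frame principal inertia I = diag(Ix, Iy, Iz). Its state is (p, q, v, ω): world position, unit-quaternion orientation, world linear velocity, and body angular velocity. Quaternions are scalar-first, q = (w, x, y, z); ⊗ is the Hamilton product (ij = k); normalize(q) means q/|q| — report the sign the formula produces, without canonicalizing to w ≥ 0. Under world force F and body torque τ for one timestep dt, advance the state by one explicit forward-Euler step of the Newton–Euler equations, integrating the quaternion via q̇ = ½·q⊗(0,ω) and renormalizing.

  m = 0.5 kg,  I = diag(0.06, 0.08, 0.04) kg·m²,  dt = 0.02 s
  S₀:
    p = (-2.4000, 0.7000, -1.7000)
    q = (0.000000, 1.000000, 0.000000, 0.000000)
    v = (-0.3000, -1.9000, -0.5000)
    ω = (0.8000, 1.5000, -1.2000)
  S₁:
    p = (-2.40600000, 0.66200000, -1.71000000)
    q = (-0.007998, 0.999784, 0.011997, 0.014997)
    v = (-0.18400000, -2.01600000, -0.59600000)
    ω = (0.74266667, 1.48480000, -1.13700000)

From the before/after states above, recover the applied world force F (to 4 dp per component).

v₁ − v₀ = (0.11600000, -0.11600000, -0.09600000)
F = m·Δv/dt = (2.9000, -2.9000, -2.4000)

F = (2.9000, -2.9000, -2.4000)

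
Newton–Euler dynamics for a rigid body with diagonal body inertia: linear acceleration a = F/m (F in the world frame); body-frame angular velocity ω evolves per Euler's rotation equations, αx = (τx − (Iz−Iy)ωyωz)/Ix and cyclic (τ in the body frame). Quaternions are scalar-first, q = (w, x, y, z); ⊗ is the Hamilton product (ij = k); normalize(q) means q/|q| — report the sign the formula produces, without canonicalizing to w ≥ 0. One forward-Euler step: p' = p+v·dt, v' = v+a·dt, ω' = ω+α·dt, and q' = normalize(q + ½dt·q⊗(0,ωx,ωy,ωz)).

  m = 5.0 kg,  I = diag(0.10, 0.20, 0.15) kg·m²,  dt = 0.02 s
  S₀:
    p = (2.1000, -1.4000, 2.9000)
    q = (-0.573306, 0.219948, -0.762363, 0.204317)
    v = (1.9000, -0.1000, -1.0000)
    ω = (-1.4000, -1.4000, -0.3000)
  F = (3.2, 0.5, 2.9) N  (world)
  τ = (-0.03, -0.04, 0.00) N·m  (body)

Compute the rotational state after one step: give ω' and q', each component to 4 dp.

angular accel α = (-0.0900, -0.0950, -1.3067)
new body rate ω' = (-1.4018, -1.4019, -0.3261)
q⊗(0,ω) = (-0.6980859, 1.3173811, 0.5825690, -1.2032436)
updated quaternion q' = (-0.5802, 0.2331, -0.7564, 0.1922)

ω' = (-1.4018, -1.4019, -0.3261)
q' = (-0.5802, 0.2331, -0.7564, 0.1922)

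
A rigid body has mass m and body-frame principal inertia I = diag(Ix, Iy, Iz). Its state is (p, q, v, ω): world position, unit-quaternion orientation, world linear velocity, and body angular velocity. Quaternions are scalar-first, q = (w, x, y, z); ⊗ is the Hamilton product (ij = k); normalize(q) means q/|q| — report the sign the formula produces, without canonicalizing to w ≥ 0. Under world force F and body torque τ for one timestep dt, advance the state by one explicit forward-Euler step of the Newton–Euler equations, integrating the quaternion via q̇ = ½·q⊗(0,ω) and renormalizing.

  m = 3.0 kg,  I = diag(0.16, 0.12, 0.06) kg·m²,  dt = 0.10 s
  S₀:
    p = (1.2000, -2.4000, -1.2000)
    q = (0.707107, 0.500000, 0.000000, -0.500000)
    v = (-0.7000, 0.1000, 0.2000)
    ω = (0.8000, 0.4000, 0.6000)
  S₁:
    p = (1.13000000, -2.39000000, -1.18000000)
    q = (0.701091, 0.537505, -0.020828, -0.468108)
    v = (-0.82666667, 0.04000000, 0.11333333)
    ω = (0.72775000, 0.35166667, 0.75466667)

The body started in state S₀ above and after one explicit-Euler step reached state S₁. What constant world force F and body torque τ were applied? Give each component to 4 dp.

F = (-3.8000, -1.8000, -2.6000)
τ = (-0.1300, -0.0100, 0.0800)

v₁ − v₀ = (-0.12666667, -0.06000000, -0.08666667)
m·(v₁−v₀)/dt = (-3.8000, -1.8000, -2.6000)
Δω = ω₁−ω₀ = (-0.07225000, -0.04833333, 0.15466667)
gyro term ω₀×Iω₀ = (-0.0144, 0.0480, -0.0128)
applied torque τ = (-0.1300, -0.0100, 0.0800)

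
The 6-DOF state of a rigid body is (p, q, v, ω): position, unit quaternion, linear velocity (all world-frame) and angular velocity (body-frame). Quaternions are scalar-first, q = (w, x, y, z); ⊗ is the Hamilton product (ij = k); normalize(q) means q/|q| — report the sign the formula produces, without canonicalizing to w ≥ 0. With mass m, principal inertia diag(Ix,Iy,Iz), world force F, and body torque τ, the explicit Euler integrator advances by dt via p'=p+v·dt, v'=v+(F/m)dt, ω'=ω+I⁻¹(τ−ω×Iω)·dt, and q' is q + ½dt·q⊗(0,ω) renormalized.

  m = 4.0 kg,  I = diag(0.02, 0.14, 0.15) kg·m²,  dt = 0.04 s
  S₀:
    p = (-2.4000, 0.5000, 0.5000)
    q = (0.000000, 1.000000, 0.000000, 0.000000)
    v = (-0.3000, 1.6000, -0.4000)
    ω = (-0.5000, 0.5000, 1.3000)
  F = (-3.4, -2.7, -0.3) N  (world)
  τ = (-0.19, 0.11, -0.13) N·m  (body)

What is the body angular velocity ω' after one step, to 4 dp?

angular accel α = (-9.8250, 0.1821, -0.6667)
ω + α·dt = (-0.8930, 0.5073, 1.2733)

ω' = (-0.8930, 0.5073, 1.2733)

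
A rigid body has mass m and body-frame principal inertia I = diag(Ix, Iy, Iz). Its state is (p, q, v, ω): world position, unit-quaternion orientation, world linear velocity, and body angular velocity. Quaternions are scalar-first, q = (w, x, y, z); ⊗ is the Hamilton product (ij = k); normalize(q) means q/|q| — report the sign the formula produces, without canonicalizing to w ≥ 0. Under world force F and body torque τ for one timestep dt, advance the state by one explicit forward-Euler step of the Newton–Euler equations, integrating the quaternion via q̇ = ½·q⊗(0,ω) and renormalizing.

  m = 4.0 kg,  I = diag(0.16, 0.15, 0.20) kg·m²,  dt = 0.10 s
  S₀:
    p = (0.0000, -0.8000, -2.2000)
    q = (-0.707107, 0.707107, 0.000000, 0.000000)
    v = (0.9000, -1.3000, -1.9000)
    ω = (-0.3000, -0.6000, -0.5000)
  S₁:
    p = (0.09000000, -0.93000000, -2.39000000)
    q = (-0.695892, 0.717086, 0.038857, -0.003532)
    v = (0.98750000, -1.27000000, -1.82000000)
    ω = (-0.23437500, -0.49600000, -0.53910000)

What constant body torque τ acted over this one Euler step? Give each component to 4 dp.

Δω = ω₁−ω₀ = (0.06562500, 0.10400000, -0.03910000)
precession coupling = (0.0150, -0.0060, -0.0018)
I·α + gyro = (0.1200, 0.1500, -0.0800)

τ = (0.1200, 0.1500, -0.0800)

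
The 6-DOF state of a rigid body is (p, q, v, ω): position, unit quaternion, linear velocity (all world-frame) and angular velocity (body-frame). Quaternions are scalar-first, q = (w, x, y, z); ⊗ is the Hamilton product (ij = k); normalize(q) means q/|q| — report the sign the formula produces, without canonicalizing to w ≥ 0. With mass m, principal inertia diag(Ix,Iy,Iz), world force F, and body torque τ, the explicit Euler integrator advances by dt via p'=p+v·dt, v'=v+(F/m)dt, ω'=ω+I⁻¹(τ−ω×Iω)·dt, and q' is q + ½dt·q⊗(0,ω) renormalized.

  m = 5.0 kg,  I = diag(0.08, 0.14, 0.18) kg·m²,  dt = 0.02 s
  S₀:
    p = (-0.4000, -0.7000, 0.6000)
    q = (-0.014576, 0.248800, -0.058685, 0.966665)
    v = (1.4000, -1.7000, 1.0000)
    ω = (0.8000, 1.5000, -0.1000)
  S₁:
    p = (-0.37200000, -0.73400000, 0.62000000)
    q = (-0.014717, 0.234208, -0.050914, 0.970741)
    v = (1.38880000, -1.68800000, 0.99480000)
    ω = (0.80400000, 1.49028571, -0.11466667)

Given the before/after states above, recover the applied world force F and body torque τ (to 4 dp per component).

F = (-2.8000, 3.0000, -1.3000)
τ = (0.0100, -0.0600, -0.0600)

rate change Δω = (0.00400000, -0.00971429, -0.01466667)
gyro term ω₀×Iω₀ = (-0.0060, 0.0080, 0.0720)
I·α + gyro = (0.0100, -0.0600, -0.0600)
v₁ − v₀ = (-0.01120000, 0.01200000, -0.00520000)
F = m·Δv/dt = (-2.8000, 3.0000, -1.3000)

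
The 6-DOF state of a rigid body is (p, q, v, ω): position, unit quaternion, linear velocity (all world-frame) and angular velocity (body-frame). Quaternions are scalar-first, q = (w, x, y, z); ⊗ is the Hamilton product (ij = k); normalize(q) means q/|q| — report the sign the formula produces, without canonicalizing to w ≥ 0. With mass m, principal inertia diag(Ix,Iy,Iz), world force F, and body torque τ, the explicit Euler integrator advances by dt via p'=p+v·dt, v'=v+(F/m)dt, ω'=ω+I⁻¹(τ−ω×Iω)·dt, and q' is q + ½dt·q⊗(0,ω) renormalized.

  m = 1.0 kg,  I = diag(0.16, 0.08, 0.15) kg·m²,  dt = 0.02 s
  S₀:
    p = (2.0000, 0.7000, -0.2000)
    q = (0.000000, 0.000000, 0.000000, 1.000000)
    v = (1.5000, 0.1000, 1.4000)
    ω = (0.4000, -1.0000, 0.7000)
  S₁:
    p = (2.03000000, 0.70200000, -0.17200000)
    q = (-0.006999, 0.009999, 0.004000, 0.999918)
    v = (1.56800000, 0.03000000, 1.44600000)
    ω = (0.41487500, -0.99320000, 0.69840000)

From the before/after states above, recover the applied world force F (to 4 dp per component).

F = (3.4000, -3.5000, 2.3000)

velocity change Δv = (0.06800000, -0.07000000, 0.04600000)
F = m·Δv/dt = (3.4000, -3.5000, 2.3000)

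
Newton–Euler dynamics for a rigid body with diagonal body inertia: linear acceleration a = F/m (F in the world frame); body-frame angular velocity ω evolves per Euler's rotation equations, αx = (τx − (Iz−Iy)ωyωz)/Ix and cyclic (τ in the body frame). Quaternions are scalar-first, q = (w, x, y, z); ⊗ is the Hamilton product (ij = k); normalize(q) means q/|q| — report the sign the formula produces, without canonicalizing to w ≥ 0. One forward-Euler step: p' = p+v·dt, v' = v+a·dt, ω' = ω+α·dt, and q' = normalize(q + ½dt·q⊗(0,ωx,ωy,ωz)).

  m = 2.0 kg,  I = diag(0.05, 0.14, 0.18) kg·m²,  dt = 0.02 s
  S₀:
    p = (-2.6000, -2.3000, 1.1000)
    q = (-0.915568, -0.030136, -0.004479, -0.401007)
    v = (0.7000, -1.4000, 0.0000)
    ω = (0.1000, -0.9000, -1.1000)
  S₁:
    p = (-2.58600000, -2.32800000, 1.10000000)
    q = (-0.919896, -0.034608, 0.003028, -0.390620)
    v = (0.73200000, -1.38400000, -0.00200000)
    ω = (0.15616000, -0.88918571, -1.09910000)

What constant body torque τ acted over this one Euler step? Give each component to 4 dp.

rate change Δω = (0.05616000, 0.01081429, 0.00090000)
precession coupling = (0.0396, 0.0143, -0.0081)
I·α + gyro = (0.1800, 0.0900, 0.0000)

τ = (0.1800, 0.0900, 0.0000)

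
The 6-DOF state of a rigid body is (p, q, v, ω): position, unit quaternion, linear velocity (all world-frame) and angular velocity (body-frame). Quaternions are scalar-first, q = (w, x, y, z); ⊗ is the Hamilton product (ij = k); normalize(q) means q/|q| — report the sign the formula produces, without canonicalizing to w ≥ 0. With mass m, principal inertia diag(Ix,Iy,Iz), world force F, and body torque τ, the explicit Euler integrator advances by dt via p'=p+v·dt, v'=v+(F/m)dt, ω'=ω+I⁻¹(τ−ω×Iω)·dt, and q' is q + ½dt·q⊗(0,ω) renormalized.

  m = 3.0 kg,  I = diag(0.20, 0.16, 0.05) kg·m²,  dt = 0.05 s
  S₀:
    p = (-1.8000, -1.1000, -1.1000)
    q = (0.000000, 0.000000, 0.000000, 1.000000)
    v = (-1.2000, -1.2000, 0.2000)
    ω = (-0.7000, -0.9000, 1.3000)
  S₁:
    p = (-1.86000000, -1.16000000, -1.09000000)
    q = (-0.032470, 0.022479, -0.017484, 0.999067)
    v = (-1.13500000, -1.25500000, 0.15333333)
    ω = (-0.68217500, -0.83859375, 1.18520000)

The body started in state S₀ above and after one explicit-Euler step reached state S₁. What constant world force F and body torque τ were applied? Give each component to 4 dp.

F = (3.9000, -3.3000, -2.8000)
τ = (0.2000, 0.0600, -0.1400)

velocity change Δv = (0.06500000, -0.05500000, -0.04666667)
F = m·Δv/dt = (3.9000, -3.3000, -2.8000)
ω₁ − ω₀ = (0.01782500, 0.06140625, -0.11480000)
applied torque τ = (0.2000, 0.0600, -0.1400)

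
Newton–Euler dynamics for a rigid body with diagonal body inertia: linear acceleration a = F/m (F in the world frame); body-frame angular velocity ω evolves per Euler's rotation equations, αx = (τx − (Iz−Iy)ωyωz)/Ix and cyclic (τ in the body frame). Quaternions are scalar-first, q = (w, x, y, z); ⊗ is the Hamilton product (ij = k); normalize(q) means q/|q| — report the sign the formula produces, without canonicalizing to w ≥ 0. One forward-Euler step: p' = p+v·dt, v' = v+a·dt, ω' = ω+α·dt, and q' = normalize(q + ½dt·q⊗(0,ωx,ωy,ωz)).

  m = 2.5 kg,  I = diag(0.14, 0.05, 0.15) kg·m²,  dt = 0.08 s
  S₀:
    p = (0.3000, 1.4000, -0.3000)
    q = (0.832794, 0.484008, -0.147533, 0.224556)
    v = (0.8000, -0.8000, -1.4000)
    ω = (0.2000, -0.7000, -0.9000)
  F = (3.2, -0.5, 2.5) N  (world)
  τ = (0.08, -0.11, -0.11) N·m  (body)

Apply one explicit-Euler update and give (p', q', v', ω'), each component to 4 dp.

p' = (0.3640, 1.3360, -0.4120)
q' = (0.8320, 0.5017, -0.1515, 0.1820)
v' = (0.9024, -0.8160, -1.3200)
ω' = (0.2097, -0.8789, -0.9654)

linear accel F/m = (1.2800, -0.2000, 1.0000)
p + v·dt = (0.3640, 1.3360, -0.4120)
v' = v + a·dt = (0.9024, -0.8160, -1.3200)
angular accel α = (0.1214, -2.2360, -0.8173)
new body rate ω' = (0.2097, -0.8789, -0.9654)
2q̇ = q⊗(0,ω) = (0.0020257, 0.4565277, -0.1024374, -1.0588136)
q + ½dt·q⊗(0,ω), renormalized = (0.8320, 0.5017, -0.1515, 0.1820)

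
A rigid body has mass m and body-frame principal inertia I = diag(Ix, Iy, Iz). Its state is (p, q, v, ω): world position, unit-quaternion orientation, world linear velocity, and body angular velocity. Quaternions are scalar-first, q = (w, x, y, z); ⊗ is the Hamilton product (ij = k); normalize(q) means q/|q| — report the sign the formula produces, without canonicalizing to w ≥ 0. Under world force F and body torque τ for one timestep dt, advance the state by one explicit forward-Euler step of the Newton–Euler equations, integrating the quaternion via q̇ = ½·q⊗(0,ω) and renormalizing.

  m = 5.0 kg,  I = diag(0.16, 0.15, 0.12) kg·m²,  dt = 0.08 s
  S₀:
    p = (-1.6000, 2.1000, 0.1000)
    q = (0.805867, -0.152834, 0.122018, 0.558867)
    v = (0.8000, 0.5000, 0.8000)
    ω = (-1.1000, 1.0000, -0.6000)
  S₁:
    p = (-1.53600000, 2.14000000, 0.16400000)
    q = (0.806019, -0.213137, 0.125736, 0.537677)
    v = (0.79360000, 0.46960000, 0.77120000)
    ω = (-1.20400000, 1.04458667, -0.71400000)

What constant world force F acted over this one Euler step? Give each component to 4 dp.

F = (-0.4000, -1.9000, -1.8000)

v₁ − v₀ = (-0.00640000, -0.03040000, -0.02880000)
m·(v₁−v₀)/dt = (-0.4000, -1.9000, -1.8000)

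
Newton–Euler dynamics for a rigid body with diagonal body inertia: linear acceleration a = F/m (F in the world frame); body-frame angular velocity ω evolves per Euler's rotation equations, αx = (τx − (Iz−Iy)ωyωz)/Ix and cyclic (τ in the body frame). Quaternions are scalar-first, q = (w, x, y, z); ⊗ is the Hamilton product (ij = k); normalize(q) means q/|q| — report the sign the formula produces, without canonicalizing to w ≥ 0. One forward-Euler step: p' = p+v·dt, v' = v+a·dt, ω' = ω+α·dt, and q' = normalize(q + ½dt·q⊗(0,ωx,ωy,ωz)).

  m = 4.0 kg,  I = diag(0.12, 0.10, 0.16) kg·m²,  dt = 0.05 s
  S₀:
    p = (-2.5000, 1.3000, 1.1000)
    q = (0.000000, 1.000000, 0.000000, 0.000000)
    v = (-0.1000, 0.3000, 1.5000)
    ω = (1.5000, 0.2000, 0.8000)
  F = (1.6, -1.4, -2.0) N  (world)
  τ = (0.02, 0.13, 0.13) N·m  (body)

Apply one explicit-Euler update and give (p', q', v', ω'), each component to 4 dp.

p' = (-2.5050, 1.3150, 1.1750)
q' = (-0.0375, 0.9991, -0.0200, 0.0050)
v' = (-0.0800, 0.2825, 1.4750)
ω' = (1.5043, 0.2890, 0.8425)

a = F/m = (0.4000, -0.3500, -0.5000)
new position p' = (-2.5050, 1.3150, 1.1750)
v' = v + a·dt = (-0.0800, 0.2825, 1.4750)
(τ − ω×Iω)/I = (0.0867, 1.7800, 0.8500)
ω' = ω + α·dt = (1.5043, 0.2890, 0.8425)
2q̇ = q⊗(0,ω) = (-1.5000000, 0.0000000, -0.8000000, 0.2000000)
q + ½dt·q⊗(0,ω), renormalized = (-0.0375, 0.9991, -0.0200, 0.0050)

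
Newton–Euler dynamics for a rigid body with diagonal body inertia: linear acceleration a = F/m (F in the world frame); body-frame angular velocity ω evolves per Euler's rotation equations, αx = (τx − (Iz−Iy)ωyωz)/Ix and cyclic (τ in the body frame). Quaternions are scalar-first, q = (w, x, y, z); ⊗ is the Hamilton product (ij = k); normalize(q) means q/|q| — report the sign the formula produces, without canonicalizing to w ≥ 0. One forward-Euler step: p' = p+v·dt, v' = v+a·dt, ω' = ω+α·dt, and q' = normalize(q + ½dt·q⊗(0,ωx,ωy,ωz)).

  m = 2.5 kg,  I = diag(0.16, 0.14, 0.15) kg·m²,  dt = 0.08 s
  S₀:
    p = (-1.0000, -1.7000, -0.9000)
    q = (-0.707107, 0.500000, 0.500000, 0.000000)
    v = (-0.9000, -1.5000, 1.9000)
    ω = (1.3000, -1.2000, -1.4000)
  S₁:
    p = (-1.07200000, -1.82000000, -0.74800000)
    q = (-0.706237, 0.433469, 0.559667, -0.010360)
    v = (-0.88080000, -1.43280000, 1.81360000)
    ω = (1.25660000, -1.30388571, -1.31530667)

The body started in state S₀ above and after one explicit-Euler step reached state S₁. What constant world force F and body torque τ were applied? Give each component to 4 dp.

F = (0.6000, 2.1000, -2.7000)
τ = (-0.0700, -0.2000, 0.1900)

v₁ − v₀ = (0.01920000, 0.06720000, -0.08640000)
applied force F = (0.6000, 2.1000, -2.7000)
ω₁ − ω₀ = (-0.04340000, -0.10388571, 0.08469333)
I·α + gyro = (-0.0700, -0.2000, 0.1900)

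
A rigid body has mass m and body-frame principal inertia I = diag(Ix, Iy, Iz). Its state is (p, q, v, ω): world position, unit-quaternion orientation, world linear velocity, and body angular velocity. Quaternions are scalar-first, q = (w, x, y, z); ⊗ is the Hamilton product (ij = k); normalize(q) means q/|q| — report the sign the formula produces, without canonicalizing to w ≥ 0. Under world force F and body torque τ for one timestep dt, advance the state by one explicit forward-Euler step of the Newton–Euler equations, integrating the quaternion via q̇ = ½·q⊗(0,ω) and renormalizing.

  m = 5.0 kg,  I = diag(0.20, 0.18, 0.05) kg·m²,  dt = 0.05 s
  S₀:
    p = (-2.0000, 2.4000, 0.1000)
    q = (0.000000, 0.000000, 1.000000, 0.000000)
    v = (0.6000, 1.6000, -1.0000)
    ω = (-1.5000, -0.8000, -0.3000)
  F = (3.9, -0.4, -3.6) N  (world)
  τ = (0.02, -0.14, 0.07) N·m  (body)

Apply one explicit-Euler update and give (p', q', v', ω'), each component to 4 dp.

new position p' = (-1.9700, 2.4800, 0.0500)
v + (F/m)dt = (0.6390, 1.5960, -1.0360)
α = I⁻¹(τ − ω×Iω) = (0.2560, -1.1528, 1.8800)
ω + α·dt = (-1.4872, -0.8576, -0.2060)
Hamilton product q⊗(0,ω) = (0.8000000, -0.3000000, 0.0000000, 1.5000000)
q' = normalize(q + ½dt·q⊗(0,ω)) = (0.0200, -0.0075, 0.9991, 0.0375)

p' = (-1.9700, 2.4800, 0.0500)
q' = (0.0200, -0.0075, 0.9991, 0.0375)
v' = (0.6390, 1.5960, -1.0360)
ω' = (-1.4872, -0.8576, -0.2060)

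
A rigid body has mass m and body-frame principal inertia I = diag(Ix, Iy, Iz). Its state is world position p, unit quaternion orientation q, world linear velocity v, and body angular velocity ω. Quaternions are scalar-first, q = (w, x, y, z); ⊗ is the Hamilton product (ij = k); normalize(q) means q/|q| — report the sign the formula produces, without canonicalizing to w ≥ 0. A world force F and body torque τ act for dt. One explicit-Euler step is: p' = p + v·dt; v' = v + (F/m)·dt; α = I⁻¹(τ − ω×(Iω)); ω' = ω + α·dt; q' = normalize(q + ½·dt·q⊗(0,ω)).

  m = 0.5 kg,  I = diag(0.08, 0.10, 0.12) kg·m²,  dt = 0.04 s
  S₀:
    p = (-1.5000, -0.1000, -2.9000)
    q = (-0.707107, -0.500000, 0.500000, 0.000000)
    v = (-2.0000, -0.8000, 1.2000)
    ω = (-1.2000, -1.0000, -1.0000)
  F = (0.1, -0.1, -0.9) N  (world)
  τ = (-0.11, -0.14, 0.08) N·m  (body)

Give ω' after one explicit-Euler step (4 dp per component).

ω' = (-1.2650, -1.0368, -0.9813)

precession coupling ω×(Iω) = (0.0200, -0.0480, 0.0240)
(τ − ω×Iω)/I = (-1.6250, -0.9200, 0.4667)
new body rate ω' = (-1.2650, -1.0368, -0.9813)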